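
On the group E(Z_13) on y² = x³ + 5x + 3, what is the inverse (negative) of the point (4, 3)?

-(4, 3) = (4, -3 mod 13) = (4, 10).

(4, 10)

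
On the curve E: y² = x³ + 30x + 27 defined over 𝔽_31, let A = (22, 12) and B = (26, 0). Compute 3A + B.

(4, 26)

First 3A:
Repeated addition: build up to 3A.
2A: tangent at (22, 12): λ = (3·22² + 30)/(2·12) ≡ 25/24. 24⁻¹ ≡ 22 (mod 31) since 24·22 = 528 ≡ 1, so λ ≡ 25·22 ≡ 23.
  x = λ² - 22 - 22 = 529 - 44 ≡ 20; y = λ·(22 - 20) - 12 ≡ 3. → (20, 3)
3A: (20, 3) + (22, 12). λ = (12 - 3)/(22 - 20) ≡ 9/2 mod 31. 2⁻¹ ≡ 16 (mod 31) since 2·16 = 32 ≡ 1, so λ ≡ 20.
  x = λ² - 20 - 22 = 400 - 42 ≡ 17; y = λ·(20 - 17) - 3 ≡ 26. → (17, 26)
3A = (17, 26).
Finally 3A + B:
(17, 26) + (26, 0). λ = (0 - 26)/(26 - 17) ≡ 5/9 mod 31. 9⁻¹ ≡ 7 (mod 31), so λ ≡ 4.
  x = λ² - 17 - 26 = 16 - 43 ≡ 4; y = λ·(17 - 4) - 26 ≡ 26. → (4, 26)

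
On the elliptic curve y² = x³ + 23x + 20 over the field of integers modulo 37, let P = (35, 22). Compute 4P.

Repeated addition: build up to 4P.
2P: tangent at (35, 22): λ = (3·35² + 23)/(2·22) ≡ 35/7. 7⁻¹ ≡ 16 (mod 37) since 7·16 = 112 ≡ 1, so λ ≡ 35·16 ≡ 5.
  x = λ² - 35 - 35 = 25 - 70 ≡ 29; y = λ·(35 - 29) - 22 ≡ 8. → (29, 8)
3P: (29, 8) + (35, 22). λ = (22 - 8)/(35 - 29) ≡ 14/6 mod 37. 6⁻¹ ≡ 31 (mod 37) since 6·31 = 186 ≡ 1, so λ ≡ 27.
  x = λ² - 29 - 35 = 729 - 64 ≡ 36; y = λ·(29 - 36) - 8 ≡ 25. → (36, 25)
4P: (36, 25) + (35, 22). λ = (22 - 25)/(35 - 36) ≡ 34/36 mod 37. 36⁻¹ ≡ 36 (mod 37) since 36·36 = 1296 ≡ 1, so λ ≡ 3.
  x = λ² - 36 - 35 = 9 - 71 ≡ 12; y = λ·(36 - 12) - 25 ≡ 10. → (12, 10)

(12, 10)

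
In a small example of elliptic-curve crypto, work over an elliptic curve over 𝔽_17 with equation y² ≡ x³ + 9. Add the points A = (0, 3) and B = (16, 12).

(0, 3) + (16, 12). λ = (12 - 3)/(16 - 0) ≡ 9/16 mod 17. 16⁻¹ ≡ 16 (mod 17), so λ ≡ 8.
  x = λ² - 0 - 16 = 64 - 16 ≡ 14; y = λ·(0 - 14) - 3 ≡ 4. → (14, 4)

(14, 4)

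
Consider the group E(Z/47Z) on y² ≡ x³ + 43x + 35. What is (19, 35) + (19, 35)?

(25, 35)

tangent at (19, 35): λ = (3·19² + 43)/(2·35) ≡ 45/23. 23⁻¹ ≡ 45 (mod 47) since 23·45 = 1035 ≡ 1, so λ ≡ 45·45 ≡ 4.
  x = λ² - 19 - 19 = 16 - 38 ≡ 25; y = λ·(19 - 25) - 35 ≡ 35. → (25, 35)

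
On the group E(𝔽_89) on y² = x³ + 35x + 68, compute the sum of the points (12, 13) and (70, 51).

(85, 65)

(12, 13) + (70, 51). λ = (51 - 13)/(70 - 12) ≡ 38/58 mod 89. 58⁻¹ ≡ 66 (mod 89), so λ ≡ 16.
  x = λ² - 12 - 70 = 256 - 82 ≡ 85; y = λ·(12 - 85) - 13 ≡ 65. → (85, 65)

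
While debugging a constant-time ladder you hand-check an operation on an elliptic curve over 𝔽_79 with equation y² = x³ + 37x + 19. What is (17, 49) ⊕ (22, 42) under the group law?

(23, 70)

(17, 49) + (22, 42). λ = (42 - 49)/(22 - 17) ≡ 72/5 mod 79. 5⁻¹ ≡ 16 (mod 79), so λ ≡ 46.
  x = λ² - 17 - 22 = 2116 - 39 ≡ 23; y = λ·(17 - 23) - 49 ≡ 70. → (23, 70)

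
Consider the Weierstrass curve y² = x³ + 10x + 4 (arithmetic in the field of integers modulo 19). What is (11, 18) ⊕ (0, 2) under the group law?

(12, 3)

(11, 18) + (0, 2). λ = (2 - 18)/(0 - 11) ≡ 3/8 mod 19. 8⁻¹ ≡ 12 (mod 19), so λ ≡ 17.
  x = λ² - 11 - 0 = 289 - 11 ≡ 12; y = λ·(11 - 12) - 18 ≡ 3. → (12, 3)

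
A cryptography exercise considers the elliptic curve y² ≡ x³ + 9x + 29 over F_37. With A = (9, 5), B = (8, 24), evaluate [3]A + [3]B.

First 3A:
Repeated addition: build up to 3A.
2A: tangent at (9, 5): λ = (3·9² + 9)/(2·5) ≡ 30/10. 10⁻¹ ≡ 26 (mod 37), so λ ≡ 30·26 ≡ 3.
  x = λ² - 9 - 9 = 9 - 18 ≡ 28; y = λ·(9 - 28) - 5 ≡ 12. → (28, 12)
3A: (28, 12) + (9, 5). λ = (5 - 12)/(9 - 28) ≡ 30/18 mod 37. 18⁻¹ ≡ 35 (mod 37), so λ ≡ 14.
  x = λ² - 28 - 9 = 196 - 37 ≡ 11; y = λ·(28 - 11) - 12 ≡ 4. → (11, 4)
3A = (11, 4).
Next 3B:
Repeated addition: build up to 3B.
2B: tangent at (8, 24): λ = (3·8² + 9)/(2·24) ≡ 16/11. 11⁻¹ ≡ 27 (mod 37) since 11·27 = 297 ≡ 1, so λ ≡ 16·27 ≡ 25.
  x = λ² - 8 - 8 = 625 - 16 ≡ 17; y = λ·(8 - 17) - 24 ≡ 10. → (17, 10)
3B: (17, 10) + (8, 24). λ = (24 - 10)/(8 - 17) ≡ 14/28 mod 37. 28⁻¹ ≡ 4 (mod 37), so λ ≡ 19.
  x = λ² - 17 - 8 = 361 - 25 ≡ 3; y = λ·(17 - 3) - 10 ≡ 34. → (3, 34)
3B = (3, 34).
Finally 3A + 3B:
(11, 4) + (3, 34). λ = (34 - 4)/(3 - 11) ≡ 30/29 mod 37. 29⁻¹ ≡ 23 (mod 37) since 29·23 = 667 ≡ 1, so λ ≡ 24.
  x = λ² - 11 - 3 = 576 - 14 ≡ 7; y = λ·(11 - 7) - 4 ≡ 18. → (7, 18)

(7, 18)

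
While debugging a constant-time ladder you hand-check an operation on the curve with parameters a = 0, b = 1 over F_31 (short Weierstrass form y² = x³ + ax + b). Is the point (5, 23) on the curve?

y² = 23² ≡ 2; x³ + 0x + 1 = 126 ≡ 2 (mod 31). 2 = 2.

yes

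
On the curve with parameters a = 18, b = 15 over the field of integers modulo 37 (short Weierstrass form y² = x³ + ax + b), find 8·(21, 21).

(4, 15)

Write G = (21, 21).
Repeated addition: build up to 8G.
2G: tangent at (21, 21): λ = (3·21² + 18)/(2·21) ≡ 9/5. 5⁻¹ ≡ 15 (mod 37) since 5·15 = 75 ≡ 1, so λ ≡ 9·15 ≡ 24.
  x = λ² - 21 - 21 = 576 - 42 ≡ 16; y = λ·(21 - 16) - 21 ≡ 25. → (16, 25)
3G: (16, 25) + (21, 21). λ = (21 - 25)/(21 - 16) ≡ 33/5 mod 37. 5⁻¹ ≡ 15 (mod 37), so λ ≡ 14.
  x = λ² - 16 - 21 = 196 - 37 ≡ 11; y = λ·(16 - 11) - 25 ≡ 8. → (11, 8)
4G: (11, 8) + (21, 21). λ = (21 - 8)/(21 - 11) ≡ 13/10 mod 37. 10⁻¹ ≡ 26 (mod 37), so λ ≡ 5.
  x = λ² - 11 - 21 = 25 - 32 ≡ 30; y = λ·(11 - 30) - 8 ≡ 8. → (30, 8)
5G: (30, 8) + (21, 21). λ = (21 - 8)/(21 - 30) ≡ 13/28 mod 37. 28⁻¹ ≡ 4 (mod 37), so λ ≡ 15.
  x = λ² - 30 - 21 = 225 - 51 ≡ 26; y = λ·(30 - 26) - 8 ≡ 15. → (26, 15)
6G: (26, 15) + (21, 21). λ = (21 - 15)/(21 - 26) ≡ 6/32 mod 37. 32⁻¹ ≡ 22 (mod 37), so λ ≡ 21.
  x = λ² - 26 - 21 = 441 - 47 ≡ 24; y = λ·(26 - 24) - 15 ≡ 27. → (24, 27)
7G: (24, 27) + (21, 21). λ = (21 - 27)/(21 - 24) ≡ 31/34 mod 37. 34⁻¹ ≡ 12 (mod 37), so λ ≡ 2.
  x = λ² - 24 - 21 = 4 - 45 ≡ 33; y = λ·(24 - 33) - 27 ≡ 29. → (33, 29)
8G: (33, 29) + (21, 21). λ = (21 - 29)/(21 - 33) ≡ 29/25 mod 37. 25⁻¹ ≡ 3 (mod 37) since 25·3 = 75 ≡ 1, so λ ≡ 13.
  x = λ² - 33 - 21 = 169 - 54 ≡ 4; y = λ·(33 - 4) - 29 ≡ 15. → (4, 15)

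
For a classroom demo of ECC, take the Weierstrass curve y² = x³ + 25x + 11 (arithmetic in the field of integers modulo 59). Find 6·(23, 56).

Write P = (23, 56).
Repeated addition: build up to 6P.
2P: tangent at (23, 56): λ = (3·23² + 25)/(2·56) ≡ 19/53. 53⁻¹ ≡ 49 (mod 59), so λ ≡ 19·49 ≡ 46.
  x = λ² - 23 - 23 = 2116 - 46 ≡ 5; y = λ·(23 - 5) - 56 ≡ 5. → (5, 5)
3P: (5, 5) + (23, 56). λ = (56 - 5)/(23 - 5) ≡ 51/18 mod 59. 18⁻¹ ≡ 23 (mod 59), so λ ≡ 52.
  x = λ² - 5 - 23 = 2704 - 28 ≡ 21; y = λ·(5 - 21) - 5 ≡ 48. → (21, 48)
4P: (21, 48) + (23, 56). λ = (56 - 48)/(23 - 21) ≡ 8/2 mod 59. 2⁻¹ ≡ 30 (mod 59), so λ ≡ 4.
  x = λ² - 21 - 23 = 16 - 44 ≡ 31; y = λ·(21 - 31) - 48 ≡ 30. → (31, 30)
5P: (31, 30) + (23, 56). λ = (56 - 30)/(23 - 31) ≡ 26/51 mod 59. 51⁻¹ ≡ 22 (mod 59), so λ ≡ 41.
  x = λ² - 31 - 23 = 1681 - 54 ≡ 34; y = λ·(31 - 34) - 30 ≡ 24. → (34, 24)
6P: (34, 24) + (23, 56). λ = (56 - 24)/(23 - 34) ≡ 32/48 mod 59. 48⁻¹ ≡ 16 (mod 59), so λ ≡ 40.
  x = λ² - 34 - 23 = 1600 - 57 ≡ 9; y = λ·(34 - 9) - 24 ≡ 32. → (9, 32)

(9, 32)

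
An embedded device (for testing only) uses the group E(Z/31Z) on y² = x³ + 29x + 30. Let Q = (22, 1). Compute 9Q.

Double-and-add on 9 = (1001)₂. Start with Q = (22, 1) for the leading 1-bit.
double: tangent at (22, 1): λ = (3·22² + 29)/(2·1) ≡ 24/2. 2⁻¹ ≡ 16 (mod 31) since 2·16 = 32 ≡ 1, so λ ≡ 24·16 ≡ 12.
  x = λ² - 22 - 22 = 144 - 44 ≡ 7; y = λ·(22 - 7) - 1 ≡ 24. → (7, 24)
double: tangent at (7, 24): λ = (3·7² + 29)/(2·24) ≡ 21/17. 17⁻¹ ≡ 11 (mod 31), so λ ≡ 21·11 ≡ 14.
  x = λ² - 7 - 7 = 196 - 14 ≡ 27; y = λ·(7 - 27) - 24 ≡ 6. → (27, 6)
double: tangent at (27, 6): λ = (3·27² + 29)/(2·6) ≡ 15/12. 12⁻¹ ≡ 13 (mod 31) since 12·13 = 156 ≡ 1, so λ ≡ 15·13 ≡ 9.
  x = λ² - 27 - 27 = 81 - 54 ≡ 27; y = λ·(27 - 27) - 6 ≡ 25. → (27, 25)
add Q: (27, 25) + (22, 1). λ = (1 - 25)/(22 - 27) ≡ 7/26 mod 31. 26⁻¹ ≡ 6 (mod 31), so λ ≡ 11.
  x = λ² - 27 - 22 = 121 - 49 ≡ 10; y = λ·(27 - 10) - 25 ≡ 7. → (10, 7)

(10, 7)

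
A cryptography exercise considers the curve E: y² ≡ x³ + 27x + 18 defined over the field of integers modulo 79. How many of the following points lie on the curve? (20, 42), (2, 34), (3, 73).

1

(20, 42): 42² ≡ 26, rhs ≡ 26 → on.
(2, 34): 34² ≡ 50, rhs ≡ 1 → off.
(3, 73): 73² ≡ 36, rhs ≡ 47 → off.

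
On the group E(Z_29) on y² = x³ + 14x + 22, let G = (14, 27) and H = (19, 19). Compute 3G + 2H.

First 3G:
Repeated addition: build up to 3G.
2G: tangent at (14, 27): λ = (3·14² + 14)/(2·27) ≡ 22/25. 25⁻¹ ≡ 7 (mod 29), so λ ≡ 22·7 ≡ 9.
  x = λ² - 14 - 14 = 81 - 28 ≡ 24; y = λ·(14 - 24) - 27 ≡ 28. → (24, 28)
3G: (24, 28) + (14, 27). λ = (27 - 28)/(14 - 24) ≡ 28/19 mod 29. 19⁻¹ ≡ 26 (mod 29), so λ ≡ 3.
  x = λ² - 24 - 14 = 9 - 38 ≡ 0; y = λ·(24 - 0) - 28 ≡ 15. → (0, 15)
3G = (0, 15).
Next 2H:
Repeated addition: build up to 2H.
2H: tangent at (19, 19): λ = (3·19² + 14)/(2·19) ≡ 24/9. 9⁻¹ ≡ 13 (mod 29) since 9·13 = 117 ≡ 1, so λ ≡ 24·13 ≡ 22.
  x = λ² - 19 - 19 = 484 - 38 ≡ 11; y = λ·(19 - 11) - 19 ≡ 12. → (11, 12)
2H = (11, 12).
Finally 3G + 2H:
(0, 15) + (11, 12). λ = (12 - 15)/(11 - 0) ≡ 26/11 mod 29. 11⁻¹ ≡ 8 (mod 29) since 11·8 = 88 ≡ 1, so λ ≡ 5.
  x = λ² - 0 - 11 = 25 - 11 ≡ 14; y = λ·(0 - 14) - 15 ≡ 2. → (14, 2)

(14, 2)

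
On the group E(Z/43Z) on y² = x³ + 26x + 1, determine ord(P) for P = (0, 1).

2P: tangent at (0, 1): λ = (3·0² + 26)/(2·1) ≡ 26/2. 2⁻¹ ≡ 22 (mod 43) since 2·22 = 44 ≡ 1, so λ ≡ 26·22 ≡ 13.
  x = λ² - 0 - 0 = 169 - 0 ≡ 40; y = λ·(0 - 40) - 1 ≡ 38. → (40, 38)
3P: (40, 38) + (0, 1). λ = (1 - 38)/(0 - 40) ≡ 6/3 mod 43. 3⁻¹ ≡ 29 (mod 43), so λ ≡ 2.
  x = λ² - 40 - 0 = 4 - 40 ≡ 7; y = λ·(40 - 7) - 38 ≡ 28. → (7, 28)
4P: (7, 28) + (0, 1). λ = (1 - 28)/(0 - 7) ≡ 16/36 mod 43. 36⁻¹ ≡ 6 (mod 43), so λ ≡ 10.
  x = λ² - 7 - 0 = 100 - 7 ≡ 7; y = λ·(7 - 7) - 28 ≡ 15. → (7, 15)
5P: (7, 15) + (0, 1). λ = (1 - 15)/(0 - 7) ≡ 29/36 mod 43. 36⁻¹ ≡ 6 (mod 43) since 36·6 = 216 ≡ 1, so λ ≡ 2.
  x = λ² - 7 - 0 = 4 - 7 ≡ 40; y = λ·(7 - 40) - 15 ≡ 5. → (40, 5)
6P: (40, 5) + (0, 1). λ = (1 - 5)/(0 - 40) ≡ 39/3 mod 43. 3⁻¹ ≡ 29 (mod 43) since 3·29 = 87 ≡ 1, so λ ≡ 13.
  x = λ² - 40 - 0 = 169 - 40 ≡ 0; y = λ·(40 - 0) - 5 ≡ 42. → (0, 42)
7P: (0, 42) + (0, 1): same x and y₁ ≡ -y₂, so the sum is O.
7P = O, so the order is 7.

7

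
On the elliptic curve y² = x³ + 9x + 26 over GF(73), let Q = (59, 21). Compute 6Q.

Repeated addition: build up to 6Q.
2Q: tangent at (59, 21): λ = (3·59² + 9)/(2·21) ≡ 13/42. 42⁻¹ ≡ 40 (mod 73), so λ ≡ 13·40 ≡ 9.
  x = λ² - 59 - 59 = 81 - 118 ≡ 36; y = λ·(59 - 36) - 21 ≡ 40. → (36, 40)
3Q: (36, 40) + (59, 21). λ = (21 - 40)/(59 - 36) ≡ 54/23 mod 73. 23⁻¹ ≡ 54 (mod 73), so λ ≡ 69.
  x = λ² - 36 - 59 = 4761 - 95 ≡ 67; y = λ·(36 - 67) - 40 ≡ 11. → (67, 11)
4Q: (67, 11) + (59, 21). λ = (21 - 11)/(59 - 67) ≡ 10/65 mod 73. 65⁻¹ ≡ 9 (mod 73), so λ ≡ 17.
  x = λ² - 67 - 59 = 289 - 126 ≡ 17; y = λ·(67 - 17) - 11 ≡ 36. → (17, 36)
5Q: (17, 36) + (59, 21). λ = (21 - 36)/(59 - 17) ≡ 58/42 mod 73. 42⁻¹ ≡ 40 (mod 73), so λ ≡ 57.
  x = λ² - 17 - 59 = 3249 - 76 ≡ 34; y = λ·(17 - 34) - 36 ≡ 17. → (34, 17)
6Q: (34, 17) + (59, 21). λ = (21 - 17)/(59 - 34) ≡ 4/25 mod 73. 25⁻¹ ≡ 38 (mod 73) since 25·38 = 950 ≡ 1, so λ ≡ 6.
  x = λ² - 34 - 59 = 36 - 93 ≡ 16; y = λ·(34 - 16) - 17 ≡ 18. → (16, 18)

(16, 18)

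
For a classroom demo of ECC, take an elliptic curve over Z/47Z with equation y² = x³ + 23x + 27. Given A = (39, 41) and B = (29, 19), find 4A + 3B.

First 4A:
Repeated addition: build up to 4A.
2A: tangent at (39, 41): λ = (3·39² + 23)/(2·41) ≡ 27/35. 35⁻¹ ≡ 43 (mod 47) since 35·43 = 1505 ≡ 1, so λ ≡ 27·43 ≡ 33.
  x = λ² - 39 - 39 = 1089 - 78 ≡ 24; y = λ·(39 - 24) - 41 ≡ 31. → (24, 31)
3A: (24, 31) + (39, 41). λ = (41 - 31)/(39 - 24) ≡ 10/15 mod 47. 15⁻¹ ≡ 22 (mod 47), so λ ≡ 32.
  x = λ² - 24 - 39 = 1024 - 63 ≡ 21; y = λ·(24 - 21) - 31 ≡ 18. → (21, 18)
4A: (21, 18) + (39, 41). λ = (41 - 18)/(39 - 21) ≡ 23/18 mod 47. 18⁻¹ ≡ 34 (mod 47), so λ ≡ 30.
  x = λ² - 21 - 39 = 900 - 60 ≡ 41; y = λ·(21 - 41) - 18 ≡ 40. → (41, 40)
4A = (41, 40).
Next 3B:
Repeated addition: build up to 3B.
2B: tangent at (29, 19): λ = (3·29² + 23)/(2·19) ≡ 8/38. 38⁻¹ ≡ 26 (mod 47), so λ ≡ 8·26 ≡ 20.
  x = λ² - 29 - 29 = 400 - 58 ≡ 13; y = λ·(29 - 13) - 19 ≡ 19. → (13, 19)
3B: (13, 19) + (29, 19). λ = (19 - 19)/(29 - 13) ≡ 0/16 mod 47. 16⁻¹ ≡ 3 (mod 47), so λ ≡ 0.
  x = λ² - 13 - 29 = 0 - 42 ≡ 5; y = λ·(13 - 5) - 19 ≡ 28. → (5, 28)
3B = (5, 28).
Finally 4A + 3B:
(41, 40) + (5, 28). λ = (28 - 40)/(5 - 41) ≡ 35/11 mod 47. 11⁻¹ ≡ 30 (mod 47) since 11·30 = 330 ≡ 1, so λ ≡ 16.
  x = λ² - 41 - 5 = 256 - 46 ≡ 22; y = λ·(41 - 22) - 40 ≡ 29. → (22, 29)

(22, 29)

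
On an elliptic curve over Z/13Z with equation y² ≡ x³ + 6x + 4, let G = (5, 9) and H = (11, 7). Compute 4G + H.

First 4G:
Repeated addition: build up to 4G.
2G: tangent at (5, 9): λ = (3·5² + 6)/(2·9) ≡ 3/5. 5⁻¹ ≡ 8 (mod 13), so λ ≡ 3·8 ≡ 11.
  x = λ² - 5 - 5 = 121 - 10 ≡ 7; y = λ·(5 - 7) - 9 ≡ 8. → (7, 8)
3G: (7, 8) + (5, 9). λ = (9 - 8)/(5 - 7) ≡ 1/11 mod 13. 11⁻¹ ≡ 6 (mod 13), so λ ≡ 6.
  x = λ² - 7 - 5 = 36 - 12 ≡ 11; y = λ·(7 - 11) - 8 ≡ 7. → (11, 7)
4G: (11, 7) + (5, 9). λ = (9 - 7)/(5 - 11) ≡ 2/7 mod 13. 7⁻¹ ≡ 2 (mod 13), so λ ≡ 4.
  x = λ² - 11 - 5 = 16 - 16 ≡ 0; y = λ·(11 - 0) - 7 ≡ 11. → (0, 11)
4G = (0, 11).
Finally 4G + H:
(0, 11) + (11, 7). λ = (7 - 11)/(11 - 0) ≡ 9/11 mod 13. 11⁻¹ ≡ 6 (mod 13) since 11·6 = 66 ≡ 1, so λ ≡ 2.
  x = λ² - 0 - 11 = 4 - 11 ≡ 6; y = λ·(0 - 6) - 11 ≡ 3. → (6, 3)

(6, 3)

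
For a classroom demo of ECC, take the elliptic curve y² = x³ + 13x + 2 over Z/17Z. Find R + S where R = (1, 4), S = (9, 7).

(9, 10)

(1, 4) + (9, 7). λ = (7 - 4)/(9 - 1) ≡ 3/8 mod 17. 8⁻¹ ≡ 15 (mod 17), so λ ≡ 11.
  x = λ² - 1 - 9 = 121 - 10 ≡ 9; y = λ·(1 - 9) - 4 ≡ 10. → (9, 10)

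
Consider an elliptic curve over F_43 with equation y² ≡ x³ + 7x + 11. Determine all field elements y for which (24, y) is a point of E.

x³ + 7x + 11 = 14003 ≡ 28 (mod 43).
28 is a non-residue mod 43; no y exists.

none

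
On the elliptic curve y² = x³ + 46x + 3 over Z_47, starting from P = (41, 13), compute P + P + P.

Repeated addition: build up to 3P.
2P: tangent at (41, 13): λ = (3·41² + 46)/(2·13) ≡ 13/26. 26⁻¹ ≡ 38 (mod 47), so λ ≡ 13·38 ≡ 24.
  x = λ² - 41 - 41 = 576 - 82 ≡ 24; y = λ·(41 - 24) - 13 ≡ 19. → (24, 19)
3P: (24, 19) + (41, 13). λ = (13 - 19)/(41 - 24) ≡ 41/17 mod 47. 17⁻¹ ≡ 36 (mod 47) since 17·36 = 612 ≡ 1, so λ ≡ 19.
  x = λ² - 24 - 41 = 361 - 65 ≡ 14; y = λ·(24 - 14) - 19 ≡ 30. → (14, 30)

(14, 30)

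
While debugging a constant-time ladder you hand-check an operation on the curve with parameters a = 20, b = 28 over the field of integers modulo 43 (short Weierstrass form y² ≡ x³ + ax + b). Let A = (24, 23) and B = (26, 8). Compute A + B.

(17, 32)

(24, 23) + (26, 8). λ = (8 - 23)/(26 - 24) ≡ 28/2 mod 43. 2⁻¹ ≡ 22 (mod 43), so λ ≡ 14.
  x = λ² - 24 - 26 = 196 - 50 ≡ 17; y = λ·(24 - 17) - 23 ≡ 32. → (17, 32)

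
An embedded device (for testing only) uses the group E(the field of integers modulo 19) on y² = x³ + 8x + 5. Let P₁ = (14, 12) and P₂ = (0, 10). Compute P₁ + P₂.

(14, 12) + (0, 10). λ = (10 - 12)/(0 - 14) ≡ 17/5 mod 19. 5⁻¹ ≡ 4 (mod 19), so λ ≡ 11.
  x = λ² - 14 - 0 = 121 - 14 ≡ 12; y = λ·(14 - 12) - 12 ≡ 10. → (12, 10)

(12, 10)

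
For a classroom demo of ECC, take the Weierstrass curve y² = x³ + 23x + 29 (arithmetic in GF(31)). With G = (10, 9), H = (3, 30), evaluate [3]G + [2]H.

(30, 6)

First 3G:
Repeated addition: build up to 3G.
2G: tangent at (10, 9): λ = (3·10² + 23)/(2·9) ≡ 13/18. 18⁻¹ ≡ 19 (mod 31), so λ ≡ 13·19 ≡ 30.
  x = λ² - 10 - 10 = 900 - 20 ≡ 12; y = λ·(10 - 12) - 9 ≡ 24. → (12, 24)
3G: (12, 24) + (10, 9). λ = (9 - 24)/(10 - 12) ≡ 16/29 mod 31. 29⁻¹ ≡ 15 (mod 31), so λ ≡ 23.
  x = λ² - 12 - 10 = 529 - 22 ≡ 11; y = λ·(12 - 11) - 24 ≡ 30. → (11, 30)
3G = (11, 30).
Next 2H:
Repeated addition: build up to 2H.
2H: tangent at (3, 30): λ = (3·3² + 23)/(2·30) ≡ 19/29. 29⁻¹ ≡ 15 (mod 31) since 29·15 = 435 ≡ 1, so λ ≡ 19·15 ≡ 6.
  x = λ² - 3 - 3 = 36 - 6 ≡ 30; y = λ·(3 - 30) - 30 ≡ 25. → (30, 25)
2H = (30, 25).
Finally 3G + 2H:
(11, 30) + (30, 25). λ = (25 - 30)/(30 - 11) ≡ 26/19 mod 31. 19⁻¹ ≡ 18 (mod 31) since 19·18 = 342 ≡ 1, so λ ≡ 3.
  x = λ² - 11 - 30 = 9 - 41 ≡ 30; y = λ·(11 - 30) - 30 ≡ 6. → (30, 6)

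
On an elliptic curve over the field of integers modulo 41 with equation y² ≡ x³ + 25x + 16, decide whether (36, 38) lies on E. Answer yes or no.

y² = 38² ≡ 9; x³ + 25x + 16 = 47572 ≡ 12 (mod 41). 9 ≠ 12.

no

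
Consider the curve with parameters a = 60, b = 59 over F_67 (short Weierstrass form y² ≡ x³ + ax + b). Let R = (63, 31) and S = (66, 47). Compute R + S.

(63, 31) + (66, 47). λ = (47 - 31)/(66 - 63) ≡ 16/3 mod 67. 3⁻¹ ≡ 45 (mod 67) since 3·45 = 135 ≡ 1, so λ ≡ 50.
  x = λ² - 63 - 66 = 2500 - 129 ≡ 26; y = λ·(63 - 26) - 31 ≡ 10. → (26, 10)

(26, 10)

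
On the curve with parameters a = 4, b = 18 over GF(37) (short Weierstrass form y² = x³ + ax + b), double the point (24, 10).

(19, 16)

tangent at (24, 10): λ = (3·24² + 4)/(2·10) ≡ 30/20. 20⁻¹ ≡ 13 (mod 37), so λ ≡ 30·13 ≡ 20.
  x = λ² - 24 - 24 = 400 - 48 ≡ 19; y = λ·(24 - 19) - 10 ≡ 16. → (19, 16)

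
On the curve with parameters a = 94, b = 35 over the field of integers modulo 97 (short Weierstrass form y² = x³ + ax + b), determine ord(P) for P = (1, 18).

2P: tangent at (1, 18): λ = (3·1² + 94)/(2·18) ≡ 0/36. 36⁻¹ ≡ 62 (mod 97), so λ ≡ 0·62 ≡ 0.
  x = λ² - 1 - 1 = 0 - 2 ≡ 95; y = λ·(1 - 95) - 18 ≡ 79. → (95, 79)
3P: (95, 79) + (1, 18). λ = (18 - 79)/(1 - 95) ≡ 36/3 mod 97. 3⁻¹ ≡ 65 (mod 97) since 3·65 = 195 ≡ 1, so λ ≡ 12.
  x = λ² - 95 - 1 = 144 - 96 ≡ 48; y = λ·(95 - 48) - 79 ≡ 0. → (48, 0)
4P: (48, 0) + (1, 18). λ = (18 - 0)/(1 - 48) ≡ 18/50 mod 97. 50⁻¹ ≡ 33 (mod 97), so λ ≡ 12.
  x = λ² - 48 - 1 = 144 - 49 ≡ 95; y = λ·(48 - 95) - 0 ≡ 18. → (95, 18)
5P: (95, 18) + (1, 18). λ = (18 - 18)/(1 - 95) ≡ 0/3 mod 97. 3⁻¹ ≡ 65 (mod 97) since 3·65 = 195 ≡ 1, so λ ≡ 0.
  x = λ² - 95 - 1 = 0 - 96 ≡ 1; y = λ·(95 - 1) - 18 ≡ 79. → (1, 79)
6P: (1, 79) + (1, 18): same x and y₁ ≡ -y₂, so the sum is O.
6P = O, so the order is 6.

6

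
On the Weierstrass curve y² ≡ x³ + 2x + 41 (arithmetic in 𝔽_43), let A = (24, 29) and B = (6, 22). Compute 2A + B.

(6, 21)

First 2A:
Repeated addition: build up to 2A.
2A: tangent at (24, 29): λ = (3·24² + 2)/(2·29) ≡ 10/15. 15⁻¹ ≡ 23 (mod 43), so λ ≡ 10·23 ≡ 15.
  x = λ² - 24 - 24 = 225 - 48 ≡ 5; y = λ·(24 - 5) - 29 ≡ 41. → (5, 41)
2A = (5, 41).
Finally 2A + B:
(5, 41) + (6, 22). λ = (22 - 41)/(6 - 5) ≡ 24/1 mod 43. 1⁻¹ ≡ 1 (mod 43) since 1·1 = 1 ≡ 1, so λ ≡ 24.
  x = λ² - 5 - 6 = 576 - 11 ≡ 6; y = λ·(5 - 6) - 41 ≡ 21. → (6, 21)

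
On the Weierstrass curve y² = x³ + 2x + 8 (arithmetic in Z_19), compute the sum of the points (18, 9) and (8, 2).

(18, 10)

(18, 9) + (8, 2). λ = (2 - 9)/(8 - 18) ≡ 12/9 mod 19. 9⁻¹ ≡ 17 (mod 19), so λ ≡ 14.
  x = λ² - 18 - 8 = 196 - 26 ≡ 18; y = λ·(18 - 18) - 9 ≡ 10. → (18, 10)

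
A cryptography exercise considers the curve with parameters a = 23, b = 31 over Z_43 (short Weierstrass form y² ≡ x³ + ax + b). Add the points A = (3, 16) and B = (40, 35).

(16, 18)

(3, 16) + (40, 35). λ = (35 - 16)/(40 - 3) ≡ 19/37 mod 43. 37⁻¹ ≡ 7 (mod 43), so λ ≡ 4.
  x = λ² - 3 - 40 = 16 - 43 ≡ 16; y = λ·(3 - 16) - 16 ≡ 18. → (16, 18)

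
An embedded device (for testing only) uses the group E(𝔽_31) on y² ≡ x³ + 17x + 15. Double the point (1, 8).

(17, 3)

tangent at (1, 8): λ = (3·1² + 17)/(2·8) ≡ 20/16. 16⁻¹ ≡ 2 (mod 31), so λ ≡ 20·2 ≡ 9.
  x = λ² - 1 - 1 = 81 - 2 ≡ 17; y = λ·(1 - 17) - 8 ≡ 3. → (17, 3)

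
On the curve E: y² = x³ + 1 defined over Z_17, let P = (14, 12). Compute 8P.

Repeated addition: build up to 8P.
2P: tangent at (14, 12): λ = (3·14² + 0)/(2·12) ≡ 10/7. 7⁻¹ ≡ 5 (mod 17), so λ ≡ 10·5 ≡ 16.
  x = λ² - 14 - 14 = 256 - 28 ≡ 7; y = λ·(14 - 7) - 12 ≡ 15. → (7, 15)
3P: (7, 15) + (14, 12). λ = (12 - 15)/(14 - 7) ≡ 14/7 mod 17. 7⁻¹ ≡ 5 (mod 17), so λ ≡ 2.
  x = λ² - 7 - 14 = 4 - 21 ≡ 0; y = λ·(7 - 0) - 15 ≡ 16. → (0, 16)
4P: (0, 16) + (14, 12). λ = (12 - 16)/(14 - 0) ≡ 13/14 mod 17. 14⁻¹ ≡ 11 (mod 17), so λ ≡ 7.
  x = λ² - 0 - 14 = 49 - 14 ≡ 1; y = λ·(0 - 1) - 16 ≡ 11. → (1, 11)
5P: (1, 11) + (14, 12). λ = (12 - 11)/(14 - 1) ≡ 1/13 mod 17. 13⁻¹ ≡ 4 (mod 17), so λ ≡ 4.
  x = λ² - 1 - 14 = 16 - 15 ≡ 1; y = λ·(1 - 1) - 11 ≡ 6. → (1, 6)
6P: (1, 6) + (14, 12). λ = (12 - 6)/(14 - 1) ≡ 6/13 mod 17. 13⁻¹ ≡ 4 (mod 17) since 13·4 = 52 ≡ 1, so λ ≡ 7.
  x = λ² - 1 - 14 = 49 - 15 ≡ 0; y = λ·(1 - 0) - 6 ≡ 1. → (0, 1)
7P: (0, 1) + (14, 12). λ = (12 - 1)/(14 - 0) ≡ 11/14 mod 17. 14⁻¹ ≡ 11 (mod 17) since 14·11 = 154 ≡ 1, so λ ≡ 2.
  x = λ² - 0 - 14 = 4 - 14 ≡ 7; y = λ·(0 - 7) - 1 ≡ 2. → (7, 2)
8P: (7, 2) + (14, 12). λ = (12 - 2)/(14 - 7) ≡ 10/7 mod 17. 7⁻¹ ≡ 5 (mod 17), so λ ≡ 16.
  x = λ² - 7 - 14 = 256 - 21 ≡ 14; y = λ·(7 - 14) - 2 ≡ 5. → (14, 5)

(14, 5)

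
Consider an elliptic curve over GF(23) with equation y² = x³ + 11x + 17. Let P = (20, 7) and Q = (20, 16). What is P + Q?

O

The two points share x = 20 and their y-coordinates satisfy 7 + 16 ≡ 0 (mod 23), so they are inverses. Their sum is O.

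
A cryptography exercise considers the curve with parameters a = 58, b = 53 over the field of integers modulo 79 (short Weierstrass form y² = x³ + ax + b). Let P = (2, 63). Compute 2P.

(48, 8)

tangent at (2, 63): λ = (3·2² + 58)/(2·63) ≡ 70/47. 47⁻¹ ≡ 37 (mod 79) since 47·37 = 1739 ≡ 1, so λ ≡ 70·37 ≡ 62.
  x = λ² - 2 - 2 = 3844 - 4 ≡ 48; y = λ·(2 - 48) - 63 ≡ 8. → (48, 8)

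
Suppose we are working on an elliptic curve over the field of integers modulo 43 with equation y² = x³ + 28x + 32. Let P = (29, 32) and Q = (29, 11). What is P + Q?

O

The two points share x = 29 and their y-coordinates satisfy 32 + 11 ≡ 0 (mod 43), so they are inverses. Their sum is 𝒪.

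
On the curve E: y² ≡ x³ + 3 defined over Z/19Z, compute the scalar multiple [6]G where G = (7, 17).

(14, 7)

Repeated addition: build up to 6G.
2G: tangent at (7, 17): λ = (3·7² + 0)/(2·17) ≡ 14/15. 15⁻¹ ≡ 14 (mod 19), so λ ≡ 14·14 ≡ 6.
  x = λ² - 7 - 7 = 36 - 14 ≡ 3; y = λ·(7 - 3) - 17 ≡ 7. → (3, 7)
3G: (3, 7) + (7, 17). λ = (17 - 7)/(7 - 3) ≡ 10/4 mod 19. 4⁻¹ ≡ 5 (mod 19), so λ ≡ 12.
  x = λ² - 3 - 7 = 144 - 10 ≡ 1; y = λ·(3 - 1) - 7 ≡ 17. → (1, 17)
4G: (1, 17) + (7, 17). λ = (17 - 17)/(7 - 1) ≡ 0/6 mod 19. 6⁻¹ ≡ 16 (mod 19), so λ ≡ 0.
  x = λ² - 1 - 7 = 0 - 8 ≡ 11; y = λ·(1 - 11) - 17 ≡ 2. → (11, 2)
5G: (11, 2) + (7, 17). λ = (17 - 2)/(7 - 11) ≡ 15/15 mod 19. 15⁻¹ ≡ 14 (mod 19), so λ ≡ 1.
  x = λ² - 11 - 7 = 1 - 18 ≡ 2; y = λ·(11 - 2) - 2 ≡ 7. → (2, 7)
6G: (2, 7) + (7, 17). λ = (17 - 7)/(7 - 2) ≡ 10/5 mod 19. 5⁻¹ ≡ 4 (mod 19), so λ ≡ 2.
  x = λ² - 2 - 7 = 4 - 9 ≡ 14; y = λ·(2 - 14) - 7 ≡ 7. → (14, 7)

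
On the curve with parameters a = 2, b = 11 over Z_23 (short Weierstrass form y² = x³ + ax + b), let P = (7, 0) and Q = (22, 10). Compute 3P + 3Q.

(15, 14)

First 3P:
Repeated addition: build up to 3P.
2P: (7, 0) + (7, 0): same x and y₁ ≡ -y₂, so the sum is ∞.
3P: ∞ + (7, 0) = (7, 0) (identity).
3P = (7, 0).
Next 3Q:
Repeated addition: build up to 3Q.
2Q: tangent at (22, 10): λ = (3·22² + 2)/(2·10) ≡ 5/20. 20⁻¹ ≡ 15 (mod 23) since 20·15 = 300 ≡ 1, so λ ≡ 5·15 ≡ 6.
  x = λ² - 22 - 22 = 36 - 44 ≡ 15; y = λ·(22 - 15) - 10 ≡ 9. → (15, 9)
3Q: (15, 9) + (22, 10). λ = (10 - 9)/(22 - 15) ≡ 1/7 mod 23. 7⁻¹ ≡ 10 (mod 23), so λ ≡ 10.
  x = λ² - 15 - 22 = 100 - 37 ≡ 17; y = λ·(15 - 17) - 9 ≡ 17. → (17, 17)
3Q = (17, 17).
Finally 3P + 3Q:
(7, 0) + (17, 17). λ = (17 - 0)/(17 - 7) ≡ 17/10 mod 23. 10⁻¹ ≡ 7 (mod 23), so λ ≡ 4.
  x = λ² - 7 - 17 = 16 - 24 ≡ 15; y = λ·(7 - 15) - 0 ≡ 14. → (15, 14)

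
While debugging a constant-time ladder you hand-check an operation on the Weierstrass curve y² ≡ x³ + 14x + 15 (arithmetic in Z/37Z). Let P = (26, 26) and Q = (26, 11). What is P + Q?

O

The two points share x = 26 and their y-coordinates satisfy 26 + 11 ≡ 0 (mod 37), so they are inverses. Their sum is O.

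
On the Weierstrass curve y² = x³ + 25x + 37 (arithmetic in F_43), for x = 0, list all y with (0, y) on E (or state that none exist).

none

x³ + 25x + 37 = 37 ≡ 37 (mod 43).
37 is a non-residue mod 43; no y exists.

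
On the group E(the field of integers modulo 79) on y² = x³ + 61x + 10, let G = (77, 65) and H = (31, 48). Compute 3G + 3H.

First 3G:
Repeated addition: build up to 3G.
2G: tangent at (77, 65): λ = (3·77² + 61)/(2·65) ≡ 73/51. 51⁻¹ ≡ 31 (mod 79), so λ ≡ 73·31 ≡ 51.
  x = λ² - 77 - 77 = 2601 - 154 ≡ 77; y = λ·(77 - 77) - 65 ≡ 14. → (77, 14)
3G: (77, 14) + (77, 65): same x and y₁ ≡ -y₂, so the sum is 𝒪.
3G = 𝒪.
Next 3H:
Repeated addition: build up to 3H.
2H: tangent at (31, 48): λ = (3·31² + 61)/(2·48) ≡ 21/17. 17⁻¹ ≡ 14 (mod 79) since 17·14 = 238 ≡ 1, so λ ≡ 21·14 ≡ 57.
  x = λ² - 31 - 31 = 3249 - 62 ≡ 27; y = λ·(31 - 27) - 48 ≡ 22. → (27, 22)
3H: (27, 22) + (31, 48). λ = (48 - 22)/(31 - 27) ≡ 26/4 mod 79. 4⁻¹ ≡ 20 (mod 79), so λ ≡ 46.
  x = λ² - 27 - 31 = 2116 - 58 ≡ 4; y = λ·(27 - 4) - 22 ≡ 9. → (4, 9)
3H = (4, 9).
Finally 3G + 3H:
𝒪 + (4, 9) = (4, 9) (identity).

(4, 9)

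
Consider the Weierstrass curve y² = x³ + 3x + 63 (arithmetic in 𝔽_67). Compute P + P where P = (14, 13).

(63, 56)

tangent at (14, 13): λ = (3·14² + 3)/(2·13) ≡ 55/26. 26⁻¹ ≡ 49 (mod 67) since 26·49 = 1274 ≡ 1, so λ ≡ 55·49 ≡ 15.
  x = λ² - 14 - 14 = 225 - 28 ≡ 63; y = λ·(14 - 63) - 13 ≡ 56. → (63, 56)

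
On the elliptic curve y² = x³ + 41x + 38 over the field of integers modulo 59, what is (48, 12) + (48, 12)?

(12, 4)

tangent at (48, 12): λ = (3·48² + 41)/(2·12) ≡ 50/24. 24⁻¹ ≡ 32 (mod 59) since 24·32 = 768 ≡ 1, so λ ≡ 50·32 ≡ 7.
  x = λ² - 48 - 48 = 49 - 96 ≡ 12; y = λ·(48 - 12) - 12 ≡ 4. → (12, 4)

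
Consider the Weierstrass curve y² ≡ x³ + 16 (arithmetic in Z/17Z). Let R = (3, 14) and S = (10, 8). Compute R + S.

(3, 14) + (10, 8). λ = (8 - 14)/(10 - 3) ≡ 11/7 mod 17. 7⁻¹ ≡ 5 (mod 17), so λ ≡ 4.
  x = λ² - 3 - 10 = 16 - 13 ≡ 3; y = λ·(3 - 3) - 14 ≡ 3. → (3, 3)

(3, 3)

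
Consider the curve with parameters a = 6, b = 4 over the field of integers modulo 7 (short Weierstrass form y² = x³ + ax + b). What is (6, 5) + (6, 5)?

tangent at (6, 5): λ = (3·6² + 6)/(2·5) ≡ 2/3. 3⁻¹ ≡ 5 (mod 7) since 3·5 = 15 ≡ 1, so λ ≡ 2·5 ≡ 3.
  x = λ² - 6 - 6 = 9 - 12 ≡ 4; y = λ·(6 - 4) - 5 ≡ 1. → (4, 1)

(4, 1)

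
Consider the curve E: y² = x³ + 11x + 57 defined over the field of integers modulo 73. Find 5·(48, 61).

(36, 30)

Write Q = (48, 61).
Repeated addition: build up to 5Q.
2Q: tangent at (48, 61): λ = (3·48² + 11)/(2·61) ≡ 61/49. 49⁻¹ ≡ 3 (mod 73) since 49·3 = 147 ≡ 1, so λ ≡ 61·3 ≡ 37.
  x = λ² - 48 - 48 = 1369 - 96 ≡ 32; y = λ·(48 - 32) - 61 ≡ 20. → (32, 20)
3Q: (32, 20) + (48, 61). λ = (61 - 20)/(48 - 32) ≡ 41/16 mod 73. 16⁻¹ ≡ 32 (mod 73), so λ ≡ 71.
  x = λ² - 32 - 48 = 5041 - 80 ≡ 70; y = λ·(32 - 70) - 20 ≡ 56. → (70, 56)
4Q: (70, 56) + (48, 61). λ = (61 - 56)/(48 - 70) ≡ 5/51 mod 73. 51⁻¹ ≡ 63 (mod 73), so λ ≡ 23.
  x = λ² - 70 - 48 = 529 - 118 ≡ 46; y = λ·(70 - 46) - 56 ≡ 58. → (46, 58)
5Q: (46, 58) + (48, 61). λ = (61 - 58)/(48 - 46) ≡ 3/2 mod 73. 2⁻¹ ≡ 37 (mod 73), so λ ≡ 38.
  x = λ² - 46 - 48 = 1444 - 94 ≡ 36; y = λ·(46 - 36) - 58 ≡ 30. → (36, 30)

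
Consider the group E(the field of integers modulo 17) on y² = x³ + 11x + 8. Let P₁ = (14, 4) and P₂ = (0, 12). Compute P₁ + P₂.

(12, 7)

(14, 4) + (0, 12). λ = (12 - 4)/(0 - 14) ≡ 8/3 mod 17. 3⁻¹ ≡ 6 (mod 17) since 3·6 = 18 ≡ 1, so λ ≡ 14.
  x = λ² - 14 - 0 = 196 - 14 ≡ 12; y = λ·(14 - 12) - 4 ≡ 7. → (12, 7)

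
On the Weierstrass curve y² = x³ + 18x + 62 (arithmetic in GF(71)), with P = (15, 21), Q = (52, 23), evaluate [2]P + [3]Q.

First 2P:
Repeated addition: build up to 2P.
2P: tangent at (15, 21): λ = (3·15² + 18)/(2·21) ≡ 54/42. 42⁻¹ ≡ 22 (mod 71) since 42·22 = 924 ≡ 1, so λ ≡ 54·22 ≡ 52.
  x = λ² - 15 - 15 = 2704 - 30 ≡ 47; y = λ·(15 - 47) - 21 ≡ 19. → (47, 19)
2P = (47, 19).
Next 3Q:
Repeated addition: build up to 3Q.
2Q: tangent at (52, 23): λ = (3·52² + 18)/(2·23) ≡ 36/46. 46⁻¹ ≡ 17 (mod 71), so λ ≡ 36·17 ≡ 44.
  x = λ² - 52 - 52 = 1936 - 104 ≡ 57; y = λ·(52 - 57) - 23 ≡ 41. → (57, 41)
3Q: (57, 41) + (52, 23). λ = (23 - 41)/(52 - 57) ≡ 53/66 mod 71. 66⁻¹ ≡ 14 (mod 71), so λ ≡ 32.
  x = λ² - 57 - 52 = 1024 - 109 ≡ 63; y = λ·(57 - 63) - 41 ≡ 51. → (63, 51)
3Q = (63, 51).
Finally 2P + 3Q:
(47, 19) + (63, 51). λ = (51 - 19)/(63 - 47) ≡ 32/16 mod 71. 16⁻¹ ≡ 40 (mod 71), so λ ≡ 2.
  x = λ² - 47 - 63 = 4 - 110 ≡ 36; y = λ·(47 - 36) - 19 ≡ 3. → (36, 3)

(36, 3)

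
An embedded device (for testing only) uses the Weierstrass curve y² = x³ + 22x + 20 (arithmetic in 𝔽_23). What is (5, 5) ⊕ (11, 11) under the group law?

(8, 15)

(5, 5) + (11, 11). λ = (11 - 5)/(11 - 5) ≡ 6/6 mod 23. 6⁻¹ ≡ 4 (mod 23) since 6·4 = 24 ≡ 1, so λ ≡ 1.
  x = λ² - 5 - 11 = 1 - 16 ≡ 8; y = λ·(5 - 8) - 5 ≡ 15. → (8, 15)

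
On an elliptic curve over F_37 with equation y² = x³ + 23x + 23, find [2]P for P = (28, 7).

tangent at (28, 7): λ = (3·28² + 23)/(2·7) ≡ 7/14. 14⁻¹ ≡ 8 (mod 37), so λ ≡ 7·8 ≡ 19.
  x = λ² - 28 - 28 = 361 - 56 ≡ 9; y = λ·(28 - 9) - 7 ≡ 21. → (9, 21)

(9, 21)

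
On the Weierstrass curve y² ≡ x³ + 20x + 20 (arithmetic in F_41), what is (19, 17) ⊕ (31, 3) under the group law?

(14, 25)

(19, 17) + (31, 3). λ = (3 - 17)/(31 - 19) ≡ 27/12 mod 41. 12⁻¹ ≡ 24 (mod 41) since 12·24 = 288 ≡ 1, so λ ≡ 33.
  x = λ² - 19 - 31 = 1089 - 50 ≡ 14; y = λ·(19 - 14) - 17 ≡ 25. → (14, 25)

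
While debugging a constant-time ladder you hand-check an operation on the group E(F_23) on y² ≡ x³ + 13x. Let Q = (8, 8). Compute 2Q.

(16, 16)

tangent at (8, 8): λ = (3·8² + 13)/(2·8) ≡ 21/16. 16⁻¹ ≡ 13 (mod 23), so λ ≡ 21·13 ≡ 20.
  x = λ² - 8 - 8 = 400 - 16 ≡ 16; y = λ·(8 - 16) - 8 ≡ 16. → (16, 16)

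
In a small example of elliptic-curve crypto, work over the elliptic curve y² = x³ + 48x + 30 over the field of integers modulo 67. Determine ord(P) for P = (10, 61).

2P: tangent at (10, 61): λ = (3·10² + 48)/(2·61) ≡ 13/55. 55⁻¹ ≡ 39 (mod 67), so λ ≡ 13·39 ≡ 38.
  x = λ² - 10 - 10 = 1444 - 20 ≡ 17; y = λ·(10 - 17) - 61 ≡ 8. → (17, 8)
3P: (17, 8) + (10, 61). λ = (61 - 8)/(10 - 17) ≡ 53/60 mod 67. 60⁻¹ ≡ 19 (mod 67), so λ ≡ 2.
  x = λ² - 17 - 10 = 4 - 27 ≡ 44; y = λ·(17 - 44) - 8 ≡ 5. → (44, 5)
4P: (44, 5) + (10, 61). λ = (61 - 5)/(10 - 44) ≡ 56/33 mod 67. 33⁻¹ ≡ 65 (mod 67), so λ ≡ 22.
  x = λ² - 44 - 10 = 484 - 54 ≡ 28; y = λ·(44 - 28) - 5 ≡ 12. → (28, 12)
5P: (28, 12) + (10, 61). λ = (61 - 12)/(10 - 28) ≡ 49/49 mod 67. 49⁻¹ ≡ 26 (mod 67) since 49·26 = 1274 ≡ 1, so λ ≡ 1.
  x = λ² - 28 - 10 = 1 - 38 ≡ 30; y = λ·(28 - 30) - 12 ≡ 53. → (30, 53)
6P: (30, 53) + (10, 61). λ = (61 - 53)/(10 - 30) ≡ 8/47 mod 67. 47⁻¹ ≡ 10 (mod 67) since 47·10 = 470 ≡ 1, so λ ≡ 13.
  x = λ² - 30 - 10 = 169 - 40 ≡ 62; y = λ·(30 - 62) - 53 ≡ 0. → (62, 0)
7P: (62, 0) + (10, 61). λ = (61 - 0)/(10 - 62) ≡ 61/15 mod 67. 15⁻¹ ≡ 9 (mod 67), so λ ≡ 13.
  x = λ² - 62 - 10 = 169 - 72 ≡ 30; y = λ·(62 - 30) - 0 ≡ 14. → (30, 14)
8P: (30, 14) + (10, 61). λ = (61 - 14)/(10 - 30) ≡ 47/47 mod 67. 47⁻¹ ≡ 10 (mod 67), so λ ≡ 1.
  x = λ² - 30 - 10 = 1 - 40 ≡ 28; y = λ·(30 - 28) - 14 ≡ 55. → (28, 55)
9P: (28, 55) + (10, 61). λ = (61 - 55)/(10 - 28) ≡ 6/49 mod 67. 49⁻¹ ≡ 26 (mod 67), so λ ≡ 22.
  x = λ² - 28 - 10 = 484 - 38 ≡ 44; y = λ·(28 - 44) - 55 ≡ 62. → (44, 62)
10P: (44, 62) + (10, 61). λ = (61 - 62)/(10 - 44) ≡ 66/33 mod 67. 33⁻¹ ≡ 65 (mod 67), so λ ≡ 2.
  x = λ² - 44 - 10 = 4 - 54 ≡ 17; y = λ·(44 - 17) - 62 ≡ 59. → (17, 59)
11P: (17, 59) + (10, 61). λ = (61 - 59)/(10 - 17) ≡ 2/60 mod 67. 60⁻¹ ≡ 19 (mod 67), so λ ≡ 38.
  x = λ² - 17 - 10 = 1444 - 27 ≡ 10; y = λ·(17 - 10) - 59 ≡ 6. → (10, 6)
12P: (10, 6) + (10, 61): same x and y₁ ≡ -y₂, so the sum is the point at infinity.
12P = the point at infinity, so the order is 12.

12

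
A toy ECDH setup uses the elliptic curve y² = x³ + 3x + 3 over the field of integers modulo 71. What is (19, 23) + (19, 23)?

(37, 12)

tangent at (19, 23): λ = (3·19² + 3)/(2·23) ≡ 21/46. 46⁻¹ ≡ 17 (mod 71), so λ ≡ 21·17 ≡ 2.
  x = λ² - 19 - 19 = 4 - 38 ≡ 37; y = λ·(19 - 37) - 23 ≡ 12. → (37, 12)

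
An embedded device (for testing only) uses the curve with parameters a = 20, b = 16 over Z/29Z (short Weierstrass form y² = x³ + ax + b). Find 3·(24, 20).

Write Q = (24, 20).
Repeated addition: build up to 3Q.
2Q: tangent at (24, 20): λ = (3·24² + 20)/(2·20) ≡ 8/11. 11⁻¹ ≡ 8 (mod 29), so λ ≡ 8·8 ≡ 6.
  x = λ² - 24 - 24 = 36 - 48 ≡ 17; y = λ·(24 - 17) - 20 ≡ 22. → (17, 22)
3Q: (17, 22) + (24, 20). λ = (20 - 22)/(24 - 17) ≡ 27/7 mod 29. 7⁻¹ ≡ 25 (mod 29) since 7·25 = 175 ≡ 1, so λ ≡ 8.
  x = λ² - 17 - 24 = 64 - 41 ≡ 23; y = λ·(17 - 23) - 22 ≡ 17. → (23, 17)

(23, 17)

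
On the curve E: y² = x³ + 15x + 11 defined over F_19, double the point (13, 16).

tangent at (13, 16): λ = (3·13² + 15)/(2·16) ≡ 9/13. 13⁻¹ ≡ 3 (mod 19), so λ ≡ 9·3 ≡ 8.
  x = λ² - 13 - 13 = 64 - 26 ≡ 0; y = λ·(13 - 0) - 16 ≡ 12. → (0, 12)

(0, 12)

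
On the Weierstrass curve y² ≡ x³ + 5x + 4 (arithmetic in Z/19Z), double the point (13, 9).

(13, 10)

tangent at (13, 9): λ = (3·13² + 5)/(2·9) ≡ 18/18. 18⁻¹ ≡ 18 (mod 19), so λ ≡ 18·18 ≡ 1.
  x = λ² - 13 - 13 = 1 - 26 ≡ 13; y = λ·(13 - 13) - 9 ≡ 10. → (13, 10)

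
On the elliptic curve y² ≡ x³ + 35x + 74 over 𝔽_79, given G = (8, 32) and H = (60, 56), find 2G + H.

First 2G:
Repeated addition: build up to 2G.
2G: tangent at (8, 32): λ = (3·8² + 35)/(2·32) ≡ 69/64. 64⁻¹ ≡ 21 (mod 79), so λ ≡ 69·21 ≡ 27.
  x = λ² - 8 - 8 = 729 - 16 ≡ 2; y = λ·(8 - 2) - 32 ≡ 51. → (2, 51)
2G = (2, 51).
Finally 2G + H:
(2, 51) + (60, 56). λ = (56 - 51)/(60 - 2) ≡ 5/58 mod 79. 58⁻¹ ≡ 15 (mod 79) since 58·15 = 870 ≡ 1, so λ ≡ 75.
  x = λ² - 2 - 60 = 5625 - 62 ≡ 33; y = λ·(2 - 33) - 51 ≡ 73. → (33, 73)

(33, 73)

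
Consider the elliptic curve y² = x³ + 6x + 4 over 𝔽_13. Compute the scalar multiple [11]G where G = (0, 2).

(6, 3)

Double-and-add on 11 = (1011)₂. Start with G = (0, 2) for the leading 1-bit.
double: tangent at (0, 2): λ = (3·0² + 6)/(2·2) ≡ 6/4. 4⁻¹ ≡ 10 (mod 13), so λ ≡ 6·10 ≡ 8.
  x = λ² - 0 - 0 = 64 - 0 ≡ 12; y = λ·(0 - 12) - 2 ≡ 6. → (12, 6)
double: tangent at (12, 6): λ = (3·12² + 6)/(2·6) ≡ 9/12. 12⁻¹ ≡ 12 (mod 13) since 12·12 = 144 ≡ 1, so λ ≡ 9·12 ≡ 4.
  x = λ² - 12 - 12 = 16 - 24 ≡ 5; y = λ·(12 - 5) - 6 ≡ 9. → (5, 9)
add G: (5, 9) + (0, 2). λ = (2 - 9)/(0 - 5) ≡ 6/8 mod 13. 8⁻¹ ≡ 5 (mod 13), so λ ≡ 4.
  x = λ² - 5 - 0 = 16 - 5 ≡ 11; y = λ·(5 - 11) - 9 ≡ 6. → (11, 6)
double: tangent at (11, 6): λ = (3·11² + 6)/(2·6) ≡ 5/12. 12⁻¹ ≡ 12 (mod 13) since 12·12 = 144 ≡ 1, so λ ≡ 5·12 ≡ 8.
  x = λ² - 11 - 11 = 64 - 22 ≡ 3; y = λ·(11 - 3) - 6 ≡ 6. → (3, 6)
add G: (3, 6) + (0, 2). λ = (2 - 6)/(0 - 3) ≡ 9/10 mod 13. 10⁻¹ ≡ 4 (mod 13) since 10·4 = 40 ≡ 1, so λ ≡ 10.
  x = λ² - 3 - 0 = 100 - 3 ≡ 6; y = λ·(3 - 6) - 6 ≡ 3. → (6, 3)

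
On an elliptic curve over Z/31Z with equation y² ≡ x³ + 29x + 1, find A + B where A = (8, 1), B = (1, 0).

(10, 12)

(8, 1) + (1, 0). λ = (0 - 1)/(1 - 8) ≡ 30/24 mod 31. 24⁻¹ ≡ 22 (mod 31) since 24·22 = 528 ≡ 1, so λ ≡ 9.
  x = λ² - 8 - 1 = 81 - 9 ≡ 10; y = λ·(8 - 10) - 1 ≡ 12. → (10, 12)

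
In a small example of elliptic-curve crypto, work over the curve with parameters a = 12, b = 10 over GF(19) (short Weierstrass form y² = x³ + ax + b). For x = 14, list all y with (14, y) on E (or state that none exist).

none

x³ + 12x + 10 = 2922 ≡ 15 (mod 19).
15 is a non-residue mod 19; no y exists.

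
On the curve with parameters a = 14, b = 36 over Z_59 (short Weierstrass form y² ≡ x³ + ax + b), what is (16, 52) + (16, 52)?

tangent at (16, 52): λ = (3·16² + 14)/(2·52) ≡ 15/45. 45⁻¹ ≡ 21 (mod 59) since 45·21 = 945 ≡ 1, so λ ≡ 15·21 ≡ 20.
  x = λ² - 16 - 16 = 400 - 32 ≡ 14; y = λ·(16 - 14) - 52 ≡ 47. → (14, 47)

(14, 47)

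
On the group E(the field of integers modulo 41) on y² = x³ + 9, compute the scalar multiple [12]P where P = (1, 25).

Double-and-add on 12 = (1100)₂. Start with P = (1, 25) for the leading 1-bit.
double: tangent at (1, 25): λ = (3·1² + 0)/(2·25) ≡ 3/9. 9⁻¹ ≡ 32 (mod 41) since 9·32 = 288 ≡ 1, so λ ≡ 3·32 ≡ 14.
  x = λ² - 1 - 1 = 196 - 2 ≡ 30; y = λ·(1 - 30) - 25 ≡ 20. → (30, 20)
add P: (30, 20) + (1, 25). λ = (25 - 20)/(1 - 30) ≡ 5/12 mod 41. 12⁻¹ ≡ 24 (mod 41), so λ ≡ 38.
  x = λ² - 30 - 1 = 1444 - 31 ≡ 19; y = λ·(30 - 19) - 20 ≡ 29. → (19, 29)
double: tangent at (19, 29): λ = (3·19² + 0)/(2·29) ≡ 17/17. 17⁻¹ ≡ 29 (mod 41) since 17·29 = 493 ≡ 1, so λ ≡ 17·29 ≡ 1.
  x = λ² - 19 - 19 = 1 - 38 ≡ 4; y = λ·(19 - 4) - 29 ≡ 27. → (4, 27)
double: tangent at (4, 27): λ = (3·4² + 0)/(2·27) ≡ 7/13. 13⁻¹ ≡ 19 (mod 41), so λ ≡ 7·19 ≡ 10.
  x = λ² - 4 - 4 = 100 - 8 ≡ 10; y = λ·(4 - 10) - 27 ≡ 36. → (10, 36)

(10, 36)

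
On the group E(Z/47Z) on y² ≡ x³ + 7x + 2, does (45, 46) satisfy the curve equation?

y² = 46² ≡ 1; x³ + 7x + 2 = 91442 ≡ 27 (mod 47). 1 ≠ 27.

no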